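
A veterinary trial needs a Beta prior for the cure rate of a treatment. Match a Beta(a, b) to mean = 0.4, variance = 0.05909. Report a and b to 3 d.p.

a = 1.225, b = 1.837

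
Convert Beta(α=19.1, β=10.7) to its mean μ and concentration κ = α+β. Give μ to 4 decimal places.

μ = 0.6409, κ = 29.8

κ = α+β = 19.1+10.7 = 29.8; μ = α/κ = 19.1/29.8 = 0.6409.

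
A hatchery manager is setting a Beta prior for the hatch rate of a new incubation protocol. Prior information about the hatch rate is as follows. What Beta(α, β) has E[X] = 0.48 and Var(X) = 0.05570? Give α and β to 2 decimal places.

Let s = α+β. The Beta variance is μ(1−μ)/(s+1).
So s+1 = μ(1−μ)/σ² = (0.48×0.52)/0.05570 = 0.2496/0.05570 = 4.4811, giving s = 3.4811.
Then α = μs = 0.48×3.4811 = 1.67 and β = (1−μ)s = 0.52×3.4811 = 1.81.

α = 1.67, β = 1.81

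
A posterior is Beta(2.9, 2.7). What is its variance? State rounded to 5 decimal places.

α+β = 5.6 and αβ = 7.83, so Var = αβ/[(α+β)²(α+β+1)] = 7.83/206.976 = 0.03783.

0.03783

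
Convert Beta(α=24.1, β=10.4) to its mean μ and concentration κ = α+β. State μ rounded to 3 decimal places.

μ = 0.699, κ = 34.5

κ = α+β = 24.1+10.4 = 34.5; μ = α/κ = 24.1/34.5 = 0.699.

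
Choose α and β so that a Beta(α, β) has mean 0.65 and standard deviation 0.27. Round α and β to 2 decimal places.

α = 1.38, β = 0.74

First σ² = 0.0729. Setting α = μn, β = (1−μ)n with n = α+β,
μ(1−μ)/(n+1) = 0.0729 ⇒ n+1 = 0.2275/0.0729 = 3.1207 ⇒ n = 2.1207.
Hence α = 0.65×2.1207 = 1.38, β = 0.35×2.1207 = 0.74.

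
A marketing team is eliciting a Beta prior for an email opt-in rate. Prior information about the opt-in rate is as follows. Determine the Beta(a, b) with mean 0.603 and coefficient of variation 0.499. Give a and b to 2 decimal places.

σ = CV·μ = 0.499×0.603 = 0.30090, so σ² = 0.090539.
s+1 = μ(1−μ)/σ² = 0.239391/0.090539 = 2.6441, so s = a+b = 1.6441.
a = μs = 0.99, b = (1−μ)s = 0.65.

a = 0.99, b = 0.65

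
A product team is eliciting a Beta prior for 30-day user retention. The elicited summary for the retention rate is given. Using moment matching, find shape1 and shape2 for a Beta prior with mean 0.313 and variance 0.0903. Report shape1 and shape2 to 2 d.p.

By moment matching, shape1+shape2 = μ(1−μ)/σ² − 1 = (0.313·0.687)/0.0903 − 1 = 2.3813 − 1 = 1.3813.
Since shape1/(shape1+shape2) = μ, shape1 = 0.313·1.3813 = 0.43 and shape2 = 0.687·1.3813 = 0.95.

shape1 = 0.43, shape2 = 0.95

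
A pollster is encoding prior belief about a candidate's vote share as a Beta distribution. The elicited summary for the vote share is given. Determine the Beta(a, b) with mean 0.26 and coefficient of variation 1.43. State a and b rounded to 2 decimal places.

a = 0.10, b = 0.29

Var = (CV·μ)² = (1.43×0.26)² = 0.138235.
a+b = μ(1−μ)/Var − 1 = 0.1924/0.138235 − 1 = 0.3918.
Thus a = 0.26·0.3918 = 0.10 and b = 0.74·0.3918 = 0.29.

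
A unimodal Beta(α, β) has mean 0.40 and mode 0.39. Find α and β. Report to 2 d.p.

α = 8.80, β = 13.20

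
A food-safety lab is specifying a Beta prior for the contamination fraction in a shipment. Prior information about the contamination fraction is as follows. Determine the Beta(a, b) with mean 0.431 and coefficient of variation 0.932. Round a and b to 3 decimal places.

a = 0.224, b = 0.296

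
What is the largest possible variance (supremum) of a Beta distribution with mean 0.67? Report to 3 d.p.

Var = μ(1−μ)/(α+β+1), which approaches μ(1−μ) as α+β → 0.
So the supremum is μ(1−μ) = 0.67×0.33 = 0.221.

0.221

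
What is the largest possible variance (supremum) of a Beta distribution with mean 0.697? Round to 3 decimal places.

Var = μ(1−μ)/(α+β+1), which approaches μ(1−μ) as α+β → 0.
So the supremum is μ(1−μ) = 0.697×0.303 = 0.211.

0.211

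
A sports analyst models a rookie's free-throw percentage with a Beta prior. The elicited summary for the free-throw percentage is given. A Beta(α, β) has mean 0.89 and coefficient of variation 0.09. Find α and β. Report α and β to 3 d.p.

α = 12.690, β = 1.568

Var = (CV·μ)² = (0.09×0.89)² = 0.006416.
α+β = μ(1−μ)/Var − 1 = 0.0979/0.006416 − 1 = 14.2587.
Thus α = 0.89·14.2587 = 12.690 and β = 0.11·14.2587 = 1.568.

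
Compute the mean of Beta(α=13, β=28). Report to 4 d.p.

0.3171

The Beta mean is α/(α+β) = 13/(13+28) = 0.3171.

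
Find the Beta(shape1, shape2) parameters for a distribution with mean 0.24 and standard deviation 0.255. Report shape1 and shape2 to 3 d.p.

First σ² = 0.065025. Setting shape1 = μn, shape2 = (1−μ)n with n = shape1+shape2,
μ(1−μ)/(n+1) = 0.065025 ⇒ n+1 = 0.1824/0.065025 = 2.8051 ⇒ n = 1.8051.
Hence shape1 = 0.24×1.8051 = 0.433, shape2 = 0.76×1.8051 = 1.372.

shape1 = 0.433, shape2 = 1.372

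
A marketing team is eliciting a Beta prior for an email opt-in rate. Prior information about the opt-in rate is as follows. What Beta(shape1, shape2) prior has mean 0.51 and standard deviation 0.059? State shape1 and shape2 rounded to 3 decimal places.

shape1 = 36.103, shape2 = 34.687

First σ² = 0.003481. Setting shape1 = μn, shape2 = (1−μ)n with n = shape1+shape2,
μ(1−μ)/(n+1) = 0.003481 ⇒ n+1 = 0.2499/0.003481 = 71.7897 ⇒ n = 70.7897.
Hence shape1 = 0.51×70.7897 = 36.103, shape2 = 0.49×70.7897 = 34.687.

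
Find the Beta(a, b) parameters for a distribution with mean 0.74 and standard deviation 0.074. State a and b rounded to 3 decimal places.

Variance = 0.074² = 0.005476. The moment-matching identity a+b = μ(1−μ)/Var − 1 gives
a+b = 0.1924/0.005476 − 1 = 34.1351, so a = μ·34.1351 = 25.260 and b = (1−μ)·34.1351 = 8.875.

a = 25.260, b = 8.875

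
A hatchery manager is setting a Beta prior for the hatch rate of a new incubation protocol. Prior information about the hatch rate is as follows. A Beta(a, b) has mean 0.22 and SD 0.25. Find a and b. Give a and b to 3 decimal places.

Variance = 0.25² = 0.0625. The moment-matching identity a+b = μ(1−μ)/Var − 1 gives
a+b = 0.1716/0.0625 − 1 = 1.7456, so a = μ·1.7456 = 0.384 and b = (1−μ)·1.7456 = 1.362.

a = 0.384, b = 1.362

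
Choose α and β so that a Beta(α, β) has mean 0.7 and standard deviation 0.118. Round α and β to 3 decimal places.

First σ² = 0.013924. Setting α = μn, β = (1−μ)n with n = α+β,
μ(1−μ)/(n+1) = 0.013924 ⇒ n+1 = 0.21/0.013924 = 15.0819 ⇒ n = 14.0819.
Hence α = 0.7×14.0819 = 9.857, β = 0.3×14.0819 = 4.225.

α = 9.857, β = 4.225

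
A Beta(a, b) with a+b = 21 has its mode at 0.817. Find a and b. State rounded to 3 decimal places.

Mode = (a−1)/(κ−2) with κ = a+b, so a−1 = 0.817·19 = 15.523.
a = 16.523; b = κ − a = 4.477.

a = 16.523, b = 4.477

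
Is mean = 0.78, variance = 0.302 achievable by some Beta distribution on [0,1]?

No

The Beta variance bound is σ² < μ(1−μ).
Here μ(1−μ) = 0.78×0.22 = 0.1716, and 0.302 ≥ 0.1716.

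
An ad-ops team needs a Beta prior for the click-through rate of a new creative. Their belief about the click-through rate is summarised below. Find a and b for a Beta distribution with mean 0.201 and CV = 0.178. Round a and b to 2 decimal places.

a = 25.02, b = 99.44

Var = (CV·μ)² = (0.178×0.201)² = 0.001280.
a+b = μ(1−μ)/Var − 1 = 0.160599/0.001280 − 1 = 124.4616.
Thus a = 0.201·124.4616 = 25.02 and b = 0.799·124.4616 = 99.44.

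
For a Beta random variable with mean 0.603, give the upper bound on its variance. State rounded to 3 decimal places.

Var = μ(1−μ)/(α+β+1), which approaches μ(1−μ) as α+β → 0.
So the supremum is μ(1−μ) = 0.603×0.397 = 0.239.

0.239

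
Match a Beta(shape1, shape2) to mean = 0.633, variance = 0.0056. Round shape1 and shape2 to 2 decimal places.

shape1 = 25.63, shape2 = 14.86

Let s = shape1+shape2. The Beta variance is μ(1−μ)/(s+1).
So s+1 = μ(1−μ)/σ² = (0.633×0.367)/0.0056 = 0.232311/0.0056 = 41.4841, giving s = 40.4841.
Then shape1 = μs = 0.633×40.4841 = 25.63 and shape2 = (1−μ)s = 0.367×40.4841 = 14.86.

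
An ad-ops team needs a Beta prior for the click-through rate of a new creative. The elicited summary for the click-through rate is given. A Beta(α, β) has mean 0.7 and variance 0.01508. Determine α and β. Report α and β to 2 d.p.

α = 9.05, β = 3.88

By moment matching, α+β = μ(1−μ)/σ² − 1 = (0.7·0.3)/0.01508 − 1 = 13.9257 − 1 = 12.9257.
Since α/(α+β) = μ, α = 0.7·12.9257 = 9.05 and β = 0.3·12.9257 = 3.88.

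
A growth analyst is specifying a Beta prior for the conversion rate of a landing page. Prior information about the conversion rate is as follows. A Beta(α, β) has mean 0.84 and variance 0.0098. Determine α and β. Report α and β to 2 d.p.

α = 10.68, β = 2.03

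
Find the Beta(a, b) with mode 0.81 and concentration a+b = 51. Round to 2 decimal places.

For a,b>1 the mode is (a−1)/(a+b−2), so a = mode·(κ−2)+1 = 0.81×49+1 = 40.69.
And b = (1−mode)·(κ−2)+1 = 0.19×49+1 = 10.31.

a = 40.69, b = 10.31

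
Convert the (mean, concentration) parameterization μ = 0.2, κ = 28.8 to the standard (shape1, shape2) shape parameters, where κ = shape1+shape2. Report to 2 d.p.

shape1 = 5.76, shape2 = 23.04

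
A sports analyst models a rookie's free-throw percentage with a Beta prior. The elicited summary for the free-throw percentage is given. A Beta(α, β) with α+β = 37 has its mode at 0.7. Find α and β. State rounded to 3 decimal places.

α = 25.500, β = 11.500

Since the density peak of Beta(α,β) is at (α−1)/(α+β−2),
α = 1 + 0.7(37−2) = 25.500 and β = 37 − 25.500 = 11.500.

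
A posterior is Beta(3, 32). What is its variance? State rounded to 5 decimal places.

μ = 3/35 = 0.085714; Var = μ(1−μ)/(α+β+1) = 0.0783673/36 = 0.00218.

0.00218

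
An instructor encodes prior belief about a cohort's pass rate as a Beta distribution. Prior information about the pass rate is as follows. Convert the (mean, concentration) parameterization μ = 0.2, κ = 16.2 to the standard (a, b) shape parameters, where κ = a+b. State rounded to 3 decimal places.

a = μκ = 0.2×16.2 = 3.240 and b = (1−μ)κ = 0.8×16.2 = 12.960.

a = 3.240, b = 12.960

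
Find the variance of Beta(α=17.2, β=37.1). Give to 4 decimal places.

Var = αβ/[(α+β)²(α+β+1)] = (17.2×37.1)/(54.3²×55.3) = 638.12/163051.497 = 0.0039.

0.0039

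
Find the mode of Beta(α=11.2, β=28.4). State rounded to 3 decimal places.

0.271

With α,β > 1, mode = (α−1)/(α+β−2) = 10.2/37.6 = 0.271.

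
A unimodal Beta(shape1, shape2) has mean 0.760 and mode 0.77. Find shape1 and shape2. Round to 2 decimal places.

shape1 = 41.04, shape2 = 12.96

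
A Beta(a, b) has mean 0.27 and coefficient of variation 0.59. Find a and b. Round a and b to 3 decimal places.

σ = CV·μ = 0.59×0.27 = 0.15930, so σ² = 0.025376.
s+1 = μ(1−μ)/σ² = 0.1971/0.025376 = 7.7670, so s = a+b = 6.7670.
a = μs = 1.827, b = (1−μ)s = 4.940.

a = 1.827, b = 4.940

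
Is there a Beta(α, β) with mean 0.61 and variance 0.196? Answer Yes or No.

For any Beta, Var(X) < E[X]·(1−E[X]).
Here μ(1−μ) = 0.61×0.39 = 0.2379, and 0.196 < 0.2379.

Yes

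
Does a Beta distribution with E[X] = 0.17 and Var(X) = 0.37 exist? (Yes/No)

No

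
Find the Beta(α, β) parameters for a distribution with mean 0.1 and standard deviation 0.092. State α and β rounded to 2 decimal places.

α = 0.96, β = 8.67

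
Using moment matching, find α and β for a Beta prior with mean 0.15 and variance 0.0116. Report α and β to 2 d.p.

α = 1.50, β = 8.49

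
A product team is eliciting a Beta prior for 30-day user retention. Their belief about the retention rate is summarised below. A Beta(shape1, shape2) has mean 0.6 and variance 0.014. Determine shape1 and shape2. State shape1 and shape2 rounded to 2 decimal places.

Let s = shape1+shape2. The Beta variance is μ(1−μ)/(s+1).
So s+1 = μ(1−μ)/σ² = (0.6×0.4)/0.014 = 0.24/0.014 = 17.1429, giving s = 16.1429.
Then shape1 = μs = 0.6×16.1429 = 9.69 and shape2 = (1−μ)s = 0.4×16.1429 = 6.46.

shape1 = 9.69, shape2 = 6.46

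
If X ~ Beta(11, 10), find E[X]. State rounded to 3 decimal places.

0.524

E[X] = α/(α+β) = 11/21 = 0.524.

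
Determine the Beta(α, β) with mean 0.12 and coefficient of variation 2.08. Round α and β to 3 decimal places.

α = 0.083, β = 0.612

σ = CV·μ = 2.08×0.12 = 0.24960, so σ² = 0.062300.
s+1 = μ(1−μ)/σ² = 0.1056/0.062300 = 1.6950, so s = α+β = 0.6950.
α = μs = 0.083, β = (1−μ)s = 0.612.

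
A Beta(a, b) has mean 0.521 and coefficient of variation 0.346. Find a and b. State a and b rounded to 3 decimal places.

a = 3.480, b = 3.200

σ = CV·μ = 0.346×0.521 = 0.18027, so σ² = 0.032496.
s+1 = μ(1−μ)/σ² = 0.249559/0.032496 = 7.6797, so s = a+b = 6.6797.
a = μs = 3.480, b = (1−μ)s = 3.200.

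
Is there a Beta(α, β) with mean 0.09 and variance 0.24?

No

The Beta variance bound is σ² < μ(1−μ).
Here μ(1−μ) = 0.09×0.91 = 0.0819, and 0.24 ≥ 0.0819.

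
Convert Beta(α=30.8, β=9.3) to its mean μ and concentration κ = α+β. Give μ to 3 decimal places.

κ = α+β = 30.8+9.3 = 40.1; μ = α/κ = 30.8/40.1 = 0.768.

μ = 0.768, κ = 40.1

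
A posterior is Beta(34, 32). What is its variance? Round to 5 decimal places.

0.00373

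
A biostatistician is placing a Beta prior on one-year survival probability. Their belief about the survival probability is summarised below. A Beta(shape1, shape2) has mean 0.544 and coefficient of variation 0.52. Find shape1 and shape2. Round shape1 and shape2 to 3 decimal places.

shape1 = 1.142, shape2 = 0.958

σ = CV·μ = 0.52×0.544 = 0.28288, so σ² = 0.080021.
s+1 = μ(1−μ)/σ² = 0.248064/0.080021 = 3.1000, so s = shape1+shape2 = 2.1000.
shape1 = μs = 1.142, shape2 = (1−μ)s = 0.958.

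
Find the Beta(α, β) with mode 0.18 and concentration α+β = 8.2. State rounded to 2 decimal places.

Mode = (α−1)/(κ−2) with κ = α+β, so α−1 = 0.18·6.2 = 1.12.
α = 2.12; β = κ − α = 6.08.

α = 2.12, β = 6.08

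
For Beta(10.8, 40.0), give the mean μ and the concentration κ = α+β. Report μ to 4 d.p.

κ = α+β = 10.8+40.0 = 50.8; μ = α/κ = 10.8/50.8 = 0.2126.

μ = 0.2126, κ = 50.8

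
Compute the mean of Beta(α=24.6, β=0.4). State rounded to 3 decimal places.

0.984

The Beta mean is α/(α+β) = 24.6/(24.6+0.4) = 0.984.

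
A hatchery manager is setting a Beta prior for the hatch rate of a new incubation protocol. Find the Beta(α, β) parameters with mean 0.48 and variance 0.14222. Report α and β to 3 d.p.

Let s = α+β. The Beta variance is μ(1−μ)/(s+1).
So s+1 = μ(1−μ)/σ² = (0.48×0.52)/0.14222 = 0.2496/0.14222 = 1.7550, giving s = 0.7550.
Then α = μs = 0.48×0.7550 = 0.362 and β = (1−μ)s = 0.52×0.7550 = 0.393.

α = 0.362, β = 0.393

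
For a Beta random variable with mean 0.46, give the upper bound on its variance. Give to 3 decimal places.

Var = μ(1−μ)/(α+β+1), which approaches μ(1−μ) as α+β → 0.
So the supremum is μ(1−μ) = 0.46×0.54 = 0.248.

0.248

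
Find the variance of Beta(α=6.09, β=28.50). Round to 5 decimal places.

μ = 6.09/34.59 = 0.176062; Var = μ(1−μ)/(α+β+1) = 0.1450645/35.59 = 0.00408.

0.00408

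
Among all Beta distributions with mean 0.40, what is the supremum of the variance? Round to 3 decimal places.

0.240

Var = μ(1−μ)/(α+β+1), which approaches μ(1−μ) as α+β → 0.
So the supremum is μ(1−μ) = 0.40×0.60 = 0.240.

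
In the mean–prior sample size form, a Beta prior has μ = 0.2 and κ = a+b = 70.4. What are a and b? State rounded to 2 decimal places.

Split κ in proportion μ : (1−μ): a = 0.2·70.4 = 14.08, b = 70.4 − 14.08 = 56.32.

a = 14.08, b = 56.32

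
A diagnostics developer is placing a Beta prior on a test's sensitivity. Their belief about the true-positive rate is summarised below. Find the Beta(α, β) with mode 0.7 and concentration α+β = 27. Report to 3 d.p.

Since the density peak of Beta(α,β) is at (α−1)/(α+β−2),
α = 1 + 0.7(27−2) = 18.500 and β = 27 − 18.500 = 8.500.

α = 18.500, β = 8.500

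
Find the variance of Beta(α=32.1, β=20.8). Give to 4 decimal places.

0.0044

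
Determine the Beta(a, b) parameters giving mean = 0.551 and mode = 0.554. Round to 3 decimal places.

Let s = a+b. Mean gives a = μs = 0.551s; mode gives (a−1)/(s−2) = 0.554.
Substituting: 0.551s − 1 = 0.554(s−2) = 0.554s − 1.108, so -0.003s = -0.108 and s = 36.0000.
Then a = 0.551×36.0000 = 19.836 and b = s−a = 16.164.

a = 19.836, b = 16.164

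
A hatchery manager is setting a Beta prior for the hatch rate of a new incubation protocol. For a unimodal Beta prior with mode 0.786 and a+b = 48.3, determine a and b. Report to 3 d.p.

a = 37.392, b = 10.908

Since the density peak of Beta(a,b) is at (a−1)/(a+b−2),
a = 1 + 0.786(48.3−2) = 37.392 and b = 48.3 − 37.392 = 10.908.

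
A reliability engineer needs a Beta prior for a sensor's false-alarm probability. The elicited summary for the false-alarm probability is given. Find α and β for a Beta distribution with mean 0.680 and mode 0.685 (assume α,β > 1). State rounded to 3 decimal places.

α = 50.320, β = 23.680

Let s = α+β. Mean gives α = μs = 0.680s; mode gives (α−1)/(s−2) = 0.685.
Substituting: 0.680s − 1 = 0.685(s−2) = 0.685s − 1.370, so -0.005s = -0.370 and s = 74.0000.
Then α = 0.680×74.0000 = 50.320 and β = s−α = 23.680.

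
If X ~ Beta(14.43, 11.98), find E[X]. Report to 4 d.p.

The Beta mean is α/(α+β) = 14.43/(14.43+11.98) = 0.5464.

0.5464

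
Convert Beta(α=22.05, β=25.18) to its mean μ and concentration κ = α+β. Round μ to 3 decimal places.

κ = α+β = 22.05+25.18 = 47.23; μ = α/κ = 22.05/47.23 = 0.467.

μ = 0.467, κ = 47.23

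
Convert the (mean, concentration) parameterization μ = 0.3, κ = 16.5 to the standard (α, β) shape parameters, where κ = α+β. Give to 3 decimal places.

α = 4.950, β = 11.550

α = μκ = 0.3×16.5 = 4.950 and β = (1−μ)κ = 0.7×16.5 = 11.550.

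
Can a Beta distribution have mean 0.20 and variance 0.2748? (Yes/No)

The Beta variance bound is σ² < μ(1−μ).
Here μ(1−μ) = 0.20×0.80 = 0.1600, and 0.2748 ≥ 0.1600.

No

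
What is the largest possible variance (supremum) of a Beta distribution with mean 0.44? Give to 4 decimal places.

For fixed mean μ the Beta variance is μ(1−μ)/(α+β+1), increasing as α+β decreases.
Its least upper bound (not attained) is μ(1−μ) = 0.44·0.56 = 0.2464.

0.2464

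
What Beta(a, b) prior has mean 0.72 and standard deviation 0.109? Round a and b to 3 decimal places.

a = 11.497, b = 4.471

Variance = 0.109² = 0.011881. The moment-matching identity a+b = μ(1−μ)/Var − 1 gives
a+b = 0.2016/0.011881 − 1 = 15.9683, so a = μ·15.9683 = 11.497 and b = (1−μ)·15.9683 = 4.471.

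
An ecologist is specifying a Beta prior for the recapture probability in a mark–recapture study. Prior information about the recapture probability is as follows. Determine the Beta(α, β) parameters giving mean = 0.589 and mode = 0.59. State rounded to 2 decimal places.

α = 106.02, β = 73.98

Let s = α+β. Mean gives α = μs = 0.589s; mode gives (α−1)/(s−2) = 0.59.
Substituting: 0.589s − 1 = 0.59(s−2) = 0.59s − 1.18, so -0.001s = -0.18 and s = 180.0000.
Then α = 0.589×180.0000 = 106.02 and β = s−α = 73.98.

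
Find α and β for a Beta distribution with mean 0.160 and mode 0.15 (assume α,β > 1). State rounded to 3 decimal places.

α = 11.200, β = 58.800

With s = α+β: μ = α/s and mode = (α−1)/(s−2). Eliminating α = μs,
μs − 1 = m(s−2) ⇒ s(μ−m) = 1−2m ⇒ s = 0.70/0.010 = 70.0000.
So α = μs = 11.200, β = (1−μ)s = 58.800.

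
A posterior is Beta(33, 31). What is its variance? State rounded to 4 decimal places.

0.0038

μ = 33/64 = 0.515625; Var = μ(1−μ)/(α+β+1) = 0.2497559/65 = 0.0038.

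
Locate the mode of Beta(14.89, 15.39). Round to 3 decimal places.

0.491

With α,β > 1, mode = (α−1)/(α+β−2) = 13.89/28.28 = 0.491.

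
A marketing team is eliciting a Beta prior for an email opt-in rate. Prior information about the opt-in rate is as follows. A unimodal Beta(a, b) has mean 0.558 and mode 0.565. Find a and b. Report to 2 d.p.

Let s = a+b. Mean gives a = μs = 0.558s; mode gives (a−1)/(s−2) = 0.565.
Substituting: 0.558s − 1 = 0.565(s−2) = 0.565s − 1.130, so -0.007s = -0.130 and s = 18.5714.
Then a = 0.558×18.5714 = 10.36 and b = s−a = 8.21.

a = 10.36, b = 8.21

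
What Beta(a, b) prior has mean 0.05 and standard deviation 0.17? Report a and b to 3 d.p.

a = 0.032, b = 0.611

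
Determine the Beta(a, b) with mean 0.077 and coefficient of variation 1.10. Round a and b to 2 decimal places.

σ = CV·μ = 1.10×0.077 = 0.08470, so σ² = 0.007174.
s+1 = μ(1−μ)/σ² = 0.071071/0.007174 = 9.9066, so s = a+b = 8.9066.
a = μs = 0.69, b = (1−μ)s = 8.22.

a = 0.69, b = 8.22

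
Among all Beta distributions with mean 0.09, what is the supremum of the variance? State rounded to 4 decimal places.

0.0819

Var = μ(1−μ)/(α+β+1), which approaches μ(1−μ) as α+β → 0.
So the supremum is μ(1−μ) = 0.09×0.91 = 0.0819.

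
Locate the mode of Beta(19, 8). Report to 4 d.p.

The density x^(α−1)(1−x)^(β−1) is maximised at (α−1)/(α+β−2) = 18/25 = 0.7200.

0.7200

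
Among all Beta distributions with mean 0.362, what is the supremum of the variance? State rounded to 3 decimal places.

For fixed mean μ the Beta variance is μ(1−μ)/(α+β+1), increasing as α+β decreases.
Its least upper bound (not attained) is μ(1−μ) = 0.362·0.638 = 0.231.

0.231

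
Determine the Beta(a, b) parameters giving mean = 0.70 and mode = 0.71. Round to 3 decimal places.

With s = a+b: μ = a/s and mode = (a−1)/(s−2). Eliminating a = μs,
μs − 1 = m(s−2) ⇒ s(μ−m) = 1−2m ⇒ s = -0.42/-0.01 = 42.0000.
So a = μs = 29.400, b = (1−μ)s = 12.600.

a = 29.400, b = 12.600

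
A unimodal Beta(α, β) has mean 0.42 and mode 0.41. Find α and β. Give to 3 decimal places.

Let s = α+β. Mean gives α = μs = 0.42s; mode gives (α−1)/(s−2) = 0.41.
Substituting: 0.42s − 1 = 0.41(s−2) = 0.41s − 0.82, so 0.01s = 0.18 and s = 18.0000.
Then α = 0.42×18.0000 = 7.560 and β = s−α = 10.440.

α = 7.560, β = 10.440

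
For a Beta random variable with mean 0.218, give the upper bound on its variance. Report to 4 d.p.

0.1705

Var = μ(1−μ)/(α+β+1), which approaches μ(1−μ) as α+β → 0.
So the supremum is μ(1−μ) = 0.218×0.782 = 0.1705.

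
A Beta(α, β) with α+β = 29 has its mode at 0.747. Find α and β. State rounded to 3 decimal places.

Since the density peak of Beta(α,β) is at (α−1)/(α+β−2),
α = 1 + 0.747(29−2) = 21.169 and β = 29 − 21.169 = 7.831.

α = 21.169, β = 7.831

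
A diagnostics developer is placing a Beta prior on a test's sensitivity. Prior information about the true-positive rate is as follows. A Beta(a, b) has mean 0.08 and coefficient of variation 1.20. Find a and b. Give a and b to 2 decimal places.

a = 0.56, b = 6.43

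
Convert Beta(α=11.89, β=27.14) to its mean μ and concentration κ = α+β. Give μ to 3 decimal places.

μ = 0.305, κ = 39.03

κ = α+β = 11.89+27.14 = 39.03; μ = α/κ = 11.89/39.03 = 0.305.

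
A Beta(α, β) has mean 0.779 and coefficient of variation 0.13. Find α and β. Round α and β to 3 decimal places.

σ = CV·μ = 0.13×0.779 = 0.10127, so σ² = 0.010256.
s+1 = μ(1−μ)/σ² = 0.172159/0.010256 = 16.7868, so s = α+β = 15.7868.
α = μs = 12.298, β = (1−μ)s = 3.489.

α = 12.298, β = 3.489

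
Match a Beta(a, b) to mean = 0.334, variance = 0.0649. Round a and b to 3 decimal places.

a = 0.811, b = 1.617

By moment matching, a+b = μ(1−μ)/σ² − 1 = (0.334·0.666)/0.0649 − 1 = 3.4275 − 1 = 2.4275.
Since a/(a+b) = μ, a = 0.334·2.4275 = 0.811 and b = 0.666·2.4275 = 1.617.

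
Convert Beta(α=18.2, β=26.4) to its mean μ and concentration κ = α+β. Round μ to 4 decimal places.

μ = 0.4081, κ = 44.6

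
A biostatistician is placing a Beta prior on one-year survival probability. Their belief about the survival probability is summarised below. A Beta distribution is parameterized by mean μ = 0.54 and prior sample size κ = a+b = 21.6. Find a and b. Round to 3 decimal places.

a = μκ = 0.54×21.6 = 11.664 and b = (1−μ)κ = 0.46×21.6 = 9.936.

a = 11.664, b = 9.936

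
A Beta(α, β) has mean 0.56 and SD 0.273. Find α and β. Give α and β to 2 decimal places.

Variance = 0.273² = 0.074529. The moment-matching identity α+β = μ(1−μ)/Var − 1 gives
α+β = 0.2464/0.074529 − 1 = 2.3061, so α = μ·2.3061 = 1.29 and β = (1−μ)·2.3061 = 1.01.

α = 1.29, β = 1.01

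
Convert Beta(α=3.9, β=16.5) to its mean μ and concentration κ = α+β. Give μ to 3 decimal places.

κ = α+β = 3.9+16.5 = 20.4; μ = α/κ = 3.9/20.4 = 0.191.

μ = 0.191, κ = 20.4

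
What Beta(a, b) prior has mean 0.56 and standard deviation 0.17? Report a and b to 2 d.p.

a = 4.21, b = 3.31

σ² = 0.17² = 0.0289.
With s = a+b, Var = μ(1−μ)/(s+1), so s+1 = (0.56×0.44)/0.0289 = 8.5260 and s = 7.5260.
a = μs = 4.21, b = (1−μ)s = 3.31.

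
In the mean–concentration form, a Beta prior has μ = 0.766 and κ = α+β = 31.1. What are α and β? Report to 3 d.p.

Split κ in proportion μ : (1−μ): α = 0.766·31.1 = 23.823, β = 31.1 − 23.823 = 7.277.

α = 23.823, β = 7.277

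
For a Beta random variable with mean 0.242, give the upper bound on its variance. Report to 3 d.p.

0.183

For fixed mean μ the Beta variance is μ(1−μ)/(α+β+1), increasing as α+β decreases.
Its least upper bound (not attained) is μ(1−μ) = 0.242·0.758 = 0.183.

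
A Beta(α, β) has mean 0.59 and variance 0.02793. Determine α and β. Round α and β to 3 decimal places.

α = 4.520, β = 3.141

By moment matching, α+β = μ(1−μ)/σ² − 1 = (0.59·0.41)/0.02793 − 1 = 8.6609 − 1 = 7.6609.
Since α/(α+β) = μ, α = 0.59·7.6609 = 4.520 and β = 0.41·7.6609 = 3.141.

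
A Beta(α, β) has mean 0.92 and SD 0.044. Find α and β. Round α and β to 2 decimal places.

α = 34.06, β = 2.96

Variance = 0.044² = 0.001936. The moment-matching identity α+β = μ(1−μ)/Var − 1 gives
α+β = 0.0736/0.001936 − 1 = 37.0165, so α = μ·37.0165 = 34.06 and β = (1−μ)·37.0165 = 2.96.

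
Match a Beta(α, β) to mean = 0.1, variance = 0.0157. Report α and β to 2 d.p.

Let s = α+β. The Beta variance is μ(1−μ)/(s+1).
So s+1 = μ(1−μ)/σ² = (0.1×0.9)/0.0157 = 0.09/0.0157 = 5.7325, giving s = 4.7325.
Then α = μs = 0.1×4.7325 = 0.47 and β = (1−μ)s = 0.9×4.7325 = 4.26.

α = 0.47, β = 4.26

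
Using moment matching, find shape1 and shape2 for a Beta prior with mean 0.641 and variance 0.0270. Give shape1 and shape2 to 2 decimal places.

shape1 = 4.82, shape2 = 2.70

By moment matching, shape1+shape2 = μ(1−μ)/σ² − 1 = (0.641·0.359)/0.0270 − 1 = 8.5229 − 1 = 7.5229.
Since shape1/(shape1+shape2) = μ, shape1 = 0.641·7.5229 = 4.82 and shape2 = 0.359·7.5229 = 2.70.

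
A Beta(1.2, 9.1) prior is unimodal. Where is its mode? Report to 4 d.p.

With α,β > 1, mode = (α−1)/(α+β−2) = 0.2/8.3 = 0.0241.

0.0241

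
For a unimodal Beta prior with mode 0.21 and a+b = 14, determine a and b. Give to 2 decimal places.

a = 3.52, b = 10.48

For a,b>1 the mode is (a−1)/(a+b−2), so a = mode·(κ−2)+1 = 0.21×12+1 = 3.52.
And b = (1−mode)·(κ−2)+1 = 0.79×12+1 = 10.48.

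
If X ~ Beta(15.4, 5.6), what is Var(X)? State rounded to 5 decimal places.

0.00889

α+β = 21.0 and αβ = 86.24, so Var = αβ/[(α+β)²(α+β+1)] = 86.24/9702.000 = 0.00889.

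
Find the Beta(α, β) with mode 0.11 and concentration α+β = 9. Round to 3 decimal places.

Mode = (α−1)/(κ−2) with κ = α+β, so α−1 = 0.11·7 = 0.770.
α = 1.770; β = κ − α = 7.230.

α = 1.770, β = 7.230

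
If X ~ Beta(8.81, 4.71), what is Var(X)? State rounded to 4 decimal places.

μ = 8.81/13.52 = 0.651627; Var = μ(1−μ)/(α+β+1) = 0.2270092/14.52 = 0.0156.

0.0156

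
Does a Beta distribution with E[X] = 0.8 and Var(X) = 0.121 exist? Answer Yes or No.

Yes

For any Beta, Var(X) < E[X]·(1−E[X]).
Here μ(1−μ) = 0.8×0.2 = 0.16, and 0.121 < 0.16.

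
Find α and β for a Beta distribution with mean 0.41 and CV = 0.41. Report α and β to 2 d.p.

σ = CV·μ = 0.41×0.41 = 0.16810, so σ² = 0.028258.
s+1 = μ(1−μ)/σ² = 0.2419/0.028258 = 8.5605, so s = α+β = 7.5605.
α = μs = 3.10, β = (1−μ)s = 4.46.

α = 3.10, β = 4.46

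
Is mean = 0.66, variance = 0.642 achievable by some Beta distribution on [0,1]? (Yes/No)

No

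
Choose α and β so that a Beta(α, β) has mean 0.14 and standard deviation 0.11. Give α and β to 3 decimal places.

α = 1.253, β = 7.697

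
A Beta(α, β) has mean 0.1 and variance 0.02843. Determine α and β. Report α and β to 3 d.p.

α = 0.217, β = 1.949

By moment matching, α+β = μ(1−μ)/σ² − 1 = (0.1·0.9)/0.02843 − 1 = 3.1657 − 1 = 2.1657.
Since α/(α+β) = μ, α = 0.1·2.1657 = 0.217 and β = 0.9·2.1657 = 1.949.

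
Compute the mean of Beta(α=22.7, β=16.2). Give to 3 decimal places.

0.584

The Beta mean is α/(α+β) = 22.7/(22.7+16.2) = 0.584.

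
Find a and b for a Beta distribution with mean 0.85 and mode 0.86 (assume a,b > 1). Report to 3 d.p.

a = 61.200, b = 10.800

Let s = a+b. Mean gives a = μs = 0.85s; mode gives (a−1)/(s−2) = 0.86.
Substituting: 0.85s − 1 = 0.86(s−2) = 0.86s − 1.72, so -0.01s = -0.72 and s = 72.0000.
Then a = 0.85×72.0000 = 61.200 and b = s−a = 10.800.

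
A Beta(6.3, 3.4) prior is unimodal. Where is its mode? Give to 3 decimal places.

0.688

With α,β > 1, mode = (α−1)/(α+β−2) = 5.3/7.7 = 0.688.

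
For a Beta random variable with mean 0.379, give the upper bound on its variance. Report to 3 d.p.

For fixed mean μ the Beta variance is μ(1−μ)/(α+β+1), increasing as α+β decreases.
Its least upper bound (not attained) is μ(1−μ) = 0.379·0.621 = 0.235.

0.235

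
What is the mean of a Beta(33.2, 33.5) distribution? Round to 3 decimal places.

0.498

The Beta mean is α/(α+β) = 33.2/(33.2+33.5) = 0.498.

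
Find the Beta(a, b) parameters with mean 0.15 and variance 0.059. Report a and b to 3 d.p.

a = 0.174, b = 0.987

By moment matching, a+b = μ(1−μ)/σ² − 1 = (0.15·0.85)/0.059 − 1 = 2.1610 − 1 = 1.1610.
Since a/(a+b) = μ, a = 0.15·1.1610 = 0.174 and b = 0.85·1.1610 = 0.987.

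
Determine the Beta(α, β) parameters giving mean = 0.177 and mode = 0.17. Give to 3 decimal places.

α = 16.689, β = 77.597

With s = α+β: μ = α/s and mode = (α−1)/(s−2). Eliminating α = μs,
μs − 1 = m(s−2) ⇒ s(μ−m) = 1−2m ⇒ s = 0.66/0.007 = 94.2857.
So α = μs = 16.689, β = (1−μ)s = 77.597.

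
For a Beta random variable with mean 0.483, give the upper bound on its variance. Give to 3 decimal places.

For fixed mean μ the Beta variance is μ(1−μ)/(α+β+1), increasing as α+β decreases.
Its least upper bound (not attained) is μ(1−μ) = 0.483·0.517 = 0.250.

0.250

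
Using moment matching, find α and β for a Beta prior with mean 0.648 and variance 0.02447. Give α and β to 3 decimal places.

By moment matching, α+β = μ(1−μ)/σ² − 1 = (0.648·0.352)/0.02447 − 1 = 9.3215 − 1 = 8.3215.
Since α/(α+β) = μ, α = 0.648·8.3215 = 5.392 and β = 0.352·8.3215 = 2.929.

α = 5.392, β = 2.929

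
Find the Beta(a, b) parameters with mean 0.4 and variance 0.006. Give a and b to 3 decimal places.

a = 15.600, b = 23.400

Let s = a+b. The Beta variance is μ(1−μ)/(s+1).
So s+1 = μ(1−μ)/σ² = (0.4×0.6)/0.006 = 0.24/0.006 = 40.0000, giving s = 39.0000.
Then a = μs = 0.4×39.0000 = 15.600 and b = (1−μ)s = 0.6×39.0000 = 23.400.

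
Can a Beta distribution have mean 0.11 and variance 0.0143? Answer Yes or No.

Yes

For any Beta, Var(X) < E[X]·(1−E[X]).
Here μ(1−μ) = 0.11×0.89 = 0.0979, and 0.0143 < 0.0979.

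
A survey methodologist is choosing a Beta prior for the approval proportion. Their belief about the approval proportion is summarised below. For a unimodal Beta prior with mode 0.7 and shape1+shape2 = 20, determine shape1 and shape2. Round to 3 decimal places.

For shape1,shape2>1 the mode is (shape1−1)/(shape1+shape2−2), so shape1 = mode·(κ−2)+1 = 0.7×18+1 = 13.600.
And shape2 = (1−mode)·(κ−2)+1 = 0.3×18+1 = 6.400.

shape1 = 13.600, shape2 = 6.400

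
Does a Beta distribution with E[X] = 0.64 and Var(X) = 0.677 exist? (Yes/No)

No

A Beta with mean μ has variance μ(1−μ)/(α+β+1) < μ(1−μ).
Here μ(1−μ) = 0.64×0.36 = 0.2304, and 0.677 ≥ 0.2304.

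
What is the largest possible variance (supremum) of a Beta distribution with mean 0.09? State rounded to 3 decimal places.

0.082

Var = μ(1−μ)/(α+β+1), which approaches μ(1−μ) as α+β → 0.
So the supremum is μ(1−μ) = 0.09×0.91 = 0.082.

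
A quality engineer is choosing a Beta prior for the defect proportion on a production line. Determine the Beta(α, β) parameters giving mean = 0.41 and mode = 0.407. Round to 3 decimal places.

With s = α+β: μ = α/s and mode = (α−1)/(s−2). Eliminating α = μs,
μs − 1 = m(s−2) ⇒ s(μ−m) = 1−2m ⇒ s = 0.186/0.003 = 62.0000.
So α = μs = 25.420, β = (1−μ)s = 36.580.

α = 25.420, β = 36.580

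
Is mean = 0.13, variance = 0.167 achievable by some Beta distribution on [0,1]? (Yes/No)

No

For any Beta, Var(X) < E[X]·(1−E[X]).
Here μ(1−μ) = 0.13×0.87 = 0.1131, and 0.167 ≥ 0.1131.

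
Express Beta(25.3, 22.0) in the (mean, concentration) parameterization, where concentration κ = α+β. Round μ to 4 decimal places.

κ = α+β = 25.3+22.0 = 47.3; μ = α/κ = 25.3/47.3 = 0.5349.

μ = 0.5349, κ = 47.3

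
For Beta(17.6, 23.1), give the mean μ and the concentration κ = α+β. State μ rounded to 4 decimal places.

μ = 0.4324, κ = 40.7

κ = α+β = 17.6+23.1 = 40.7; μ = α/κ = 17.6/40.7 = 0.4324.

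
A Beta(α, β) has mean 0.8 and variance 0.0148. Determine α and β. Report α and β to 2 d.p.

Write ν = α+β; then α = μν and Var = μ(1−μ)/(ν+1).
ν = μ(1−μ)/Var − 1 = 0.16/0.0148 − 1 = 9.8108.
α = 0.8·9.8108 = 7.85, β = 0.2·9.8108 = 1.96.

α = 7.85, β = 1.96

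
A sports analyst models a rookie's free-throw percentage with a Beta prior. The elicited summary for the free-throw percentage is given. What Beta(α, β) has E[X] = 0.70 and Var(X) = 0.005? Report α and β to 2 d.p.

α = 28.70, β = 12.30

Let s = α+β. The Beta variance is μ(1−μ)/(s+1).
So s+1 = μ(1−μ)/σ² = (0.70×0.30)/0.005 = 0.2100/0.005 = 42.0000, giving s = 41.0000.
Then α = μs = 0.70×41.0000 = 28.70 and β = (1−μ)s = 0.30×41.0000 = 12.30.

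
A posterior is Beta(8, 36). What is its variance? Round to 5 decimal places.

μ = 8/44 = 0.181818; Var = μ(1−μ)/(α+β+1) = 0.1487603/45 = 0.00331.

0.00331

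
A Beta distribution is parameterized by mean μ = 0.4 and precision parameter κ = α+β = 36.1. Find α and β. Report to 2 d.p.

α = 14.44, β = 21.66

α = μκ = 0.4×36.1 = 14.44 and β = (1−μ)κ = 0.6×36.1 = 21.66.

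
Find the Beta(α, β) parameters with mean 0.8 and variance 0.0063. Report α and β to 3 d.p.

Write ν = α+β; then α = μν and Var = μ(1−μ)/(ν+1).
ν = μ(1−μ)/Var − 1 = 0.16/0.0063 − 1 = 24.3968.
α = 0.8·24.3968 = 19.517, β = 0.2·24.3968 = 4.879.

α = 19.517, β = 4.879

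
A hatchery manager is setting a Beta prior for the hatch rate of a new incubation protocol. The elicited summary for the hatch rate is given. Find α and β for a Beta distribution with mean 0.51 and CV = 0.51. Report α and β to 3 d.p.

α = 1.374, β = 1.320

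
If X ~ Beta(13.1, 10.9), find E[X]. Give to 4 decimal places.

0.5458

The Beta mean is α/(α+β) = 13.1/(13.1+10.9) = 0.5458.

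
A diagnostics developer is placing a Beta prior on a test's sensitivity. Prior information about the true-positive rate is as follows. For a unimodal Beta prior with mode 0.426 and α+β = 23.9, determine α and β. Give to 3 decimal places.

α = 10.329, β = 13.571

Since the density peak of Beta(α,β) is at (α−1)/(α+β−2),
α = 1 + 0.426(23.9−2) = 10.329 and β = 23.9 − 10.329 = 13.571.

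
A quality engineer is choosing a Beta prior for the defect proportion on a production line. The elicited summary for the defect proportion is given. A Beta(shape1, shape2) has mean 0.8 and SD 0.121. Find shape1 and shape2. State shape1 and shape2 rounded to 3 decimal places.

σ² = 0.121² = 0.014641.
With s = shape1+shape2, Var = μ(1−μ)/(s+1), so s+1 = (0.8×0.2)/0.014641 = 10.9282 and s = 9.9282.
shape1 = μs = 7.943, shape2 = (1−μ)s = 1.986.

shape1 = 7.943, shape2 = 1.986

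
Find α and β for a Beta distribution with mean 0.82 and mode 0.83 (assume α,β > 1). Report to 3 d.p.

With s = α+β: μ = α/s and mode = (α−1)/(s−2). Eliminating α = μs,
μs − 1 = m(s−2) ⇒ s(μ−m) = 1−2m ⇒ s = -0.66/-0.01 = 66.0000.
So α = μs = 54.120, β = (1−μ)s = 11.880.

α = 54.120, β = 11.880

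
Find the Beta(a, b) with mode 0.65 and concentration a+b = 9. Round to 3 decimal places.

a = 5.550, b = 3.450

Since the density peak of Beta(a,b) is at (a−1)/(a+b−2),
a = 1 + 0.65(9−2) = 5.550 and b = 9 − 5.550 = 3.450.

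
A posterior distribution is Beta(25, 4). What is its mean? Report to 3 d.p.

E[X] = α/(α+β) = 25/29 = 0.862.

0.862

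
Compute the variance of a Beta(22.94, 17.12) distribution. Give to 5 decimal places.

μ = 22.94/40.06 = 0.572641; Var = μ(1−μ)/(α+β+1) = 0.2447233/41.06 = 0.00596.

0.00596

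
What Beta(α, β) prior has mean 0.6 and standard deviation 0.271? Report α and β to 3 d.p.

First σ² = 0.073441. Setting α = μn, β = (1−μ)n with n = α+β,
μ(1−μ)/(n+1) = 0.073441 ⇒ n+1 = 0.24/0.073441 = 3.2679 ⇒ n = 2.2679.
Hence α = 0.6×2.2679 = 1.361, β = 0.4×2.2679 = 0.907.

α = 1.361, β = 0.907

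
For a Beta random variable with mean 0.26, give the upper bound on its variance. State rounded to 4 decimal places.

Var = μ(1−μ)/(α+β+1), which approaches μ(1−μ) as α+β → 0.
So the supremum is μ(1−μ) = 0.26×0.74 = 0.1924.

0.1924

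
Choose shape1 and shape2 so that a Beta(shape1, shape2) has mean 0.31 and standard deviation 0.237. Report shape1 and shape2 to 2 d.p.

Variance = 0.237² = 0.056169. The moment-matching identity shape1+shape2 = μ(1−μ)/Var − 1 gives
shape1+shape2 = 0.2139/0.056169 − 1 = 2.8082, so shape1 = μ·2.8082 = 0.87 and shape2 = (1−μ)·2.8082 = 1.94.

shape1 = 0.87, shape2 = 1.94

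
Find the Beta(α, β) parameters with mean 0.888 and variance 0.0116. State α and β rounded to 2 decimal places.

α = 6.73, β = 0.85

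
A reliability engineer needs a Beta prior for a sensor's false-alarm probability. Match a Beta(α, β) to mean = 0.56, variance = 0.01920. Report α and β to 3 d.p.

α = 6.627, β = 5.207

By moment matching, α+β = μ(1−μ)/σ² − 1 = (0.56·0.44)/0.01920 − 1 = 12.8333 − 1 = 11.8333.
Since α/(α+β) = μ, α = 0.56·11.8333 = 6.627 and β = 0.44·11.8333 = 5.207.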